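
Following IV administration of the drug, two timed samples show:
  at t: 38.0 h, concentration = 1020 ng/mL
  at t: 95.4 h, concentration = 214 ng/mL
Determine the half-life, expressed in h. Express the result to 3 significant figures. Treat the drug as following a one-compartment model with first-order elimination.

k = ln(C₁/C₂) / (t₂ − t₁) = ln(1020/214) / (95.4 − 38.0)
  = 1.562 / 57.40 = 0.02721 h⁻¹
t½ = ln2 / k = 0.693147 / 0.02721 = 25.47 h

25.5 h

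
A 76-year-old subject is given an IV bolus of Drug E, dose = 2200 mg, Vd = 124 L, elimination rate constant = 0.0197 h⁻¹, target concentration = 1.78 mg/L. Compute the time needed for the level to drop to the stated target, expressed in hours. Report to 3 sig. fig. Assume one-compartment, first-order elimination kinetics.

117 h

C₀ = Dose / Vd = 2200 / 124 = 17.74 mg/L
t = ln(C₀ / C) / k = ln(17.74 / 1.78) / 0.01970
  = ln(9.966) / 0.01970 = 2.299 / 0.01970 = 116.7 h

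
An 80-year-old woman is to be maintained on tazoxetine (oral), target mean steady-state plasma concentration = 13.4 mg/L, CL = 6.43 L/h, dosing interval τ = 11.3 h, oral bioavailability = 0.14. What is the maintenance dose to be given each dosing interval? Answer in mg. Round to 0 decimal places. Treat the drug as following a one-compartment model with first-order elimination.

At steady state, F × (Dose/τ) = Css × CL.
Dose = Css × CL × τ / F = 13.4 × 6.430 × 11.3 / 0.14 = 6955 mg

6955 mg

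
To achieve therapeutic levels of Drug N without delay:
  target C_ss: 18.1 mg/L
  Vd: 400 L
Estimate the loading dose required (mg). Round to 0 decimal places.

7240 mg

LD = Css × Vd = 18.1 × 400 = 7240 mg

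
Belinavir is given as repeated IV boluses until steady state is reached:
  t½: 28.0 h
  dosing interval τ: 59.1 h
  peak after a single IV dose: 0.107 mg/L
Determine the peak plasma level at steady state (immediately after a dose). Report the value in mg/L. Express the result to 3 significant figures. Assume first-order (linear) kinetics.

k = ln2 / t½ = 0.693147 / 28.0 = 0.02476 h⁻¹
e^(−kτ) = e^(−0.02476 × 59.1) = 0.2315
Accumulation ratio R = 1 / (1 − e^(−kτ)) = 1 / (1 − 0.2315) = 1.301
Steady-state peak = C₀ × R = 0.107 × 1.301 = 0.1392 mg/L

0.139 mg/L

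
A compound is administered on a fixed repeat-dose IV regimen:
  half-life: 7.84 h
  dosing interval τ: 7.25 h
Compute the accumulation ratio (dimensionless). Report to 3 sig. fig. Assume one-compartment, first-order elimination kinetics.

k = ln2 / t½ = 0.693147 / 7.84 = 0.08841 h⁻¹
e^(−kτ) = e^(−0.08841 × 7.25) = 0.5268
Accumulation ratio R = 1 / (1 − e^(−kτ)) = 1 / (1 − 0.5268) = 2.113

2.11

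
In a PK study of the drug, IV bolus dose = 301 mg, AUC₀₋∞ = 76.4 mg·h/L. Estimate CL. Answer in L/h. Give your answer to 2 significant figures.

3.9 L/h

CL = Dose / AUC = 301 / 76.4 = 3.940 L/h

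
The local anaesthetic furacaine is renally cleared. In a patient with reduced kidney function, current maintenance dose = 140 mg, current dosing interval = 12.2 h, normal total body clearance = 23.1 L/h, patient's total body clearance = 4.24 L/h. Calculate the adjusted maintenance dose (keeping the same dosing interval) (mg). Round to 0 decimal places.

To keep the same average steady-state level, dosing rate must scale with clearance.
CL ratio = 4.24 / 23.1 = 0.1835
New dose (same interval) = 140 × 0.1835 = 25.69 mg

26 mg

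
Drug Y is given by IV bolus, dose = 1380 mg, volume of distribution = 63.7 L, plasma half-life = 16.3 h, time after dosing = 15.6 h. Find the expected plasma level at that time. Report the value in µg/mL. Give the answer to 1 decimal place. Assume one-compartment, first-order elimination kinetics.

11.2 µg/mL

C₀ = Dose / Vd = 1380 / 63.7 = 21.66 mg/L
k = ln2 / t½ = 0.693147 / 16.3 = 0.04252 h⁻¹
C = C₀ · e^(−k·t) = 21.66 × e^(−0.04252 × 15.6)
  = 21.66 × 0.5151 = 11.16 mg/L
(11.16 mg/L = 11.16 µg/mL)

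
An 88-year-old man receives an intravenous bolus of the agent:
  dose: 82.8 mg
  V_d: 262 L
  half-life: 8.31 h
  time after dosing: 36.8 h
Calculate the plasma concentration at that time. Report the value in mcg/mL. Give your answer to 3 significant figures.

C₀ = Dose / Vd = 82.80 / 262 = 0.3160 mg/L
k = ln2 / t½ = 0.693147 / 8.31 = 0.08341 h⁻¹
C = C₀ · e^(−k·t) = 0.3160 × e^(−0.08341 × 36.8)
  = 0.3160 × 0.04644 = 0.01468 mg/L
(0.01468 mg/L = 0.01468 mcg/mL)

0.0147 mcg/mL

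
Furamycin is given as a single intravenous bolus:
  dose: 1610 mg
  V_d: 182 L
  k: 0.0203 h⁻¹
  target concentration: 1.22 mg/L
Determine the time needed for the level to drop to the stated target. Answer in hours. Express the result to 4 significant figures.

C₀ = Dose / Vd = 1610 / 182 = 8.846 mg/L
t = ln(C₀ / C) / k = ln(8.846 / 1.22) / 0.02030
  = ln(7.251) / 0.02030 = 1.981 / 0.02030 = 97.59 h

97.59 h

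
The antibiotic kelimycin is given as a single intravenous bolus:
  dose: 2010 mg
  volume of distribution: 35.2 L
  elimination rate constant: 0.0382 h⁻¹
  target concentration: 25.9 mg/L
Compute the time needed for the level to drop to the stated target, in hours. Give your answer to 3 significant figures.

C₀ = Dose / Vd = 2010 / 35.2 = 57.10 mg/L
t = ln(C₀ / C) / k = ln(57.10 / 25.9) / 0.03820
  = ln(2.205) / 0.03820 = 0.7907 / 0.03820 = 20.70 h

20.7 h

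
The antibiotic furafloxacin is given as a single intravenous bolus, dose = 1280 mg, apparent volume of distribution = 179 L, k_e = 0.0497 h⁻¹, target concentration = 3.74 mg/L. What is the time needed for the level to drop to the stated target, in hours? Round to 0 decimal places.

13 h

C₀ = Dose / Vd = 1280 / 179 = 7.151 mg/L
t = ln(C₀ / C) / k = ln(7.151 / 3.74) / 0.04970
  = ln(1.912) / 0.04970 = 0.6481 / 0.04970 = 13.04 h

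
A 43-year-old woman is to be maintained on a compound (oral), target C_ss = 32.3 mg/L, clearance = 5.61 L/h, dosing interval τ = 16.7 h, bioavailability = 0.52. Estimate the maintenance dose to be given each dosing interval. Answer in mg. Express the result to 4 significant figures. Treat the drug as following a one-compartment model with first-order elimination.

5819 mg

At steady state, F × (Dose/τ) = Css × CL.
Dose = Css × CL × τ / F = 32.3 × 5.610 × 16.7 / 0.52 = 5819 mg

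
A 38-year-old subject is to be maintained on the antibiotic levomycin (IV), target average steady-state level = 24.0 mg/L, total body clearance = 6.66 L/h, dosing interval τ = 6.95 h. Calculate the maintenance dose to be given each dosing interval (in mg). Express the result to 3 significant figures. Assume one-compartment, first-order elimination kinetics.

1110 mg

At steady state, Dose/τ = Css × CL.
Dose = Css × CL × τ = 24.0 × 6.660 × 6.95 = 1111 mg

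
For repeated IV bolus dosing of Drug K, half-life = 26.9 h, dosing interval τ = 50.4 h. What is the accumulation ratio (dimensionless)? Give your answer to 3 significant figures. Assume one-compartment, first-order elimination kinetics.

k = ln2 / t½ = 0.693147 / 26.9 = 0.02577 h⁻¹
e^(−kτ) = e^(−0.02577 × 50.4) = 0.2729
Accumulation ratio R = 1 / (1 − e^(−kτ)) = 1 / (1 − 0.2729) = 1.375

1.38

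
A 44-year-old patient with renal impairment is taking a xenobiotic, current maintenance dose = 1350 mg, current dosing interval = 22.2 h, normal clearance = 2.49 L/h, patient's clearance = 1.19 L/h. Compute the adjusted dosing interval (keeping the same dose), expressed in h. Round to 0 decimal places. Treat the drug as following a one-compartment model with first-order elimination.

To keep the same average steady-state level, dosing rate must scale with clearance.
CL ratio = 1.19 / 2.49 = 0.4779
New interval (same dose) = 22.2 / 0.4779 = 46.45 h

46 h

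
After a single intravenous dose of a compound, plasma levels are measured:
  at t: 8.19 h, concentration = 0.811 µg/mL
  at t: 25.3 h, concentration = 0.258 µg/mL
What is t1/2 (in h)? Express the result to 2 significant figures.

k = ln(C₁/C₂) / (t₂ − t₁) = ln(0.811/0.258) / (25.3 − 8.19)
  = 1.145 / 17.11 = 0.06692 h⁻¹
t½ = ln2 / k = 0.693147 / 0.06692 = 10.36 h

10 h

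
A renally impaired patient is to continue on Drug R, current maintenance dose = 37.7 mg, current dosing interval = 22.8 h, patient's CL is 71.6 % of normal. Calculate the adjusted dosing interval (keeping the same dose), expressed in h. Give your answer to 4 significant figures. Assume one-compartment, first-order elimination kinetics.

31.84 h

To keep the same average steady-state level, dosing rate must scale with clearance.
CL ratio = 71.6 / 100 = 0.7160
New interval (same dose) = 22.8 / 0.7160 = 31.84 h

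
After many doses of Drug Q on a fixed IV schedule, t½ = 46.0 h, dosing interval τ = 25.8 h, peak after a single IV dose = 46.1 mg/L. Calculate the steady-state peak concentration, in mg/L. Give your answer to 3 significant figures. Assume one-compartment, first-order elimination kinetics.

143 mg/L

k = ln2 / t½ = 0.693147 / 46.0 = 0.01507 h⁻¹
e^(−kτ) = e^(−0.01507 × 25.8) = 0.6779
Accumulation ratio R = 1 / (1 − e^(−kτ)) = 1 / (1 − 0.6779) = 3.105
Steady-state peak = C₀ × R = 46.1 × 3.105 = 143.1 mg/L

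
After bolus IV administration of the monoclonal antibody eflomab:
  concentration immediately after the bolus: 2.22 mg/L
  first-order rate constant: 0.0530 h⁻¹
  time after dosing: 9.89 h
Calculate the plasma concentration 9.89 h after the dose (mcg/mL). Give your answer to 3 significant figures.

1.31 mcg/mL

C = C₀ · e^(−k·t) = 2.220 × e^(−0.05300 × 9.89)
  = 2.220 × 0.5920 = 1.314 mg/L
(1.314 mg/L = 1.314 mcg/mL)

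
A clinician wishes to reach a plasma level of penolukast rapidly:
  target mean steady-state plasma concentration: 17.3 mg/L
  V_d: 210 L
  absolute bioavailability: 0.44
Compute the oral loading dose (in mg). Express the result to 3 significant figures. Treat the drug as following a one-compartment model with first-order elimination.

8260 mg

LD = Css × Vd / F = 17.3 × 210 / 0.44 = 8257 mg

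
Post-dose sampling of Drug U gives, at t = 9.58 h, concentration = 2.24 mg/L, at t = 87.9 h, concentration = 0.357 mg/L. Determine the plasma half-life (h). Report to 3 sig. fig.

k = ln(C₁/C₂) / (t₂ − t₁) = ln(2.24/0.357) / (87.9 − 9.58)
  = 1.836 / 78.32 = 0.02344 h⁻¹
t½ = ln2 / k = 0.693147 / 0.02344 = 29.57 h

29.6 h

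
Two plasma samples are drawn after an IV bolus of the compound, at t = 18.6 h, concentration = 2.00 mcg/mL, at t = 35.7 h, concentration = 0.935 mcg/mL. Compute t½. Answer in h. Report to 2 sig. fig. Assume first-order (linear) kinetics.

k = ln(C₁/C₂) / (t₂ − t₁) = ln(2.00/0.935) / (35.7 − 18.6)
  = 0.7604 / 17.10 = 0.04447 h⁻¹
t½ = ln2 / k = 0.693147 / 0.04447 = 15.59 h

16 h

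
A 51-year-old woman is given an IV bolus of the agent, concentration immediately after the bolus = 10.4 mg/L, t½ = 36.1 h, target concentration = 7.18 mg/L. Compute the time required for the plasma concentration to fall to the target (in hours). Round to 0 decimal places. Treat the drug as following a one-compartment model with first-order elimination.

k = ln2 / t½ = 0.693147 / 36.1 = 0.01920 h⁻¹
t = ln(C₀ / C) / k = ln(10.40 / 7.18) / 0.01920
  = ln(1.448) / 0.01920 = 0.3702 / 0.01920 = 19.28 h

19 h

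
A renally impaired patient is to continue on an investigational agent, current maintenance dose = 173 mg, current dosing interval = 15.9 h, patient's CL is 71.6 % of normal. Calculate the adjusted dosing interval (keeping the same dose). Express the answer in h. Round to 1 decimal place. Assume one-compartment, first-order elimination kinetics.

To keep the same average steady-state level, dosing rate must scale with clearance.
CL ratio = 71.6 / 100 = 0.7160
New interval (same dose) = 15.9 / 0.7160 = 22.21 h

22.2 h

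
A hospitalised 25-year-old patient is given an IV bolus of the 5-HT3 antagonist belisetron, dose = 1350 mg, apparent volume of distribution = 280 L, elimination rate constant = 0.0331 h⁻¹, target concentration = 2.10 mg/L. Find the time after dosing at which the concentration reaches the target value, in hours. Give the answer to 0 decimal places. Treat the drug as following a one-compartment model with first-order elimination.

C₀ = Dose / Vd = 1350 / 280 = 4.821 mg/L
t = ln(C₀ / C) / k = ln(4.821 / 2.10) / 0.03310
  = ln(2.296) / 0.03310 = 0.8312 / 0.03310 = 25.11 h

25 h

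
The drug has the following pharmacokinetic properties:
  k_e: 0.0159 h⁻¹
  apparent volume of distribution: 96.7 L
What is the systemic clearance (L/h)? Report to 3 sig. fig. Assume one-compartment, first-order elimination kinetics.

1.54 L/h

CL = k × Vd = 0.0159 × 96.7 = 1.538 L/h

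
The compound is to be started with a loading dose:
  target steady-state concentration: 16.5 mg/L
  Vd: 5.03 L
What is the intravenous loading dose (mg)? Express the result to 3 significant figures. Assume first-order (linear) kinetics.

83.0 mg

LD = Css × Vd = 16.5 × 5.03 = 83.00 mg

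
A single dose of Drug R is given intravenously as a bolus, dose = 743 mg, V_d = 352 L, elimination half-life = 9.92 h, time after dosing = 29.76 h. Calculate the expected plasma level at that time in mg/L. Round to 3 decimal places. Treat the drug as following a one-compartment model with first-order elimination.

0.264 mg/L

C₀ = Dose / Vd = 743.0 / 352 = 2.111 mg/L
k = ln2 / t½ = 0.693147 / 9.92 = 0.06987 h⁻¹
t / t½ = 29.76 / 9.92 = 3 half-lives
C = C₀ × (1/2)^3 = 2.111 × 0.1250 = 0.2639 mg/L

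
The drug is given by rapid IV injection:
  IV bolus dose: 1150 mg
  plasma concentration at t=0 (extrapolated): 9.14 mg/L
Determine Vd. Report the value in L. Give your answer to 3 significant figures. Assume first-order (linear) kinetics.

126 L

Vd = Dose / C₀ = 1150 / 9.14 = 125.8 L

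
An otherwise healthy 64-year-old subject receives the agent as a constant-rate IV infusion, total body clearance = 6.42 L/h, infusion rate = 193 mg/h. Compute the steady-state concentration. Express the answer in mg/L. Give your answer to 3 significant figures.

At steady state Css = R₀ / CL = 193 / 6.420 = 30.06 mg/L

30.1 mg/L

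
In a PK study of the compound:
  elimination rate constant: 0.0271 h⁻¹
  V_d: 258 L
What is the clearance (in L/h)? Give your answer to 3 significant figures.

CL = k × Vd = 0.0271 × 258 = 6.992 L/h

6.99 L/h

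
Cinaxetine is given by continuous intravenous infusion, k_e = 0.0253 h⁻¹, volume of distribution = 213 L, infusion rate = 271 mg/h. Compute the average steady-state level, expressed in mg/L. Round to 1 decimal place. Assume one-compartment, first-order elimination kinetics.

CL = k × Vd = 0.02530 × 213 = 5.389 L/h
At steady state Css = R₀ / CL = 271 / 5.389 = 50.29 mg/L

50.3 mg/L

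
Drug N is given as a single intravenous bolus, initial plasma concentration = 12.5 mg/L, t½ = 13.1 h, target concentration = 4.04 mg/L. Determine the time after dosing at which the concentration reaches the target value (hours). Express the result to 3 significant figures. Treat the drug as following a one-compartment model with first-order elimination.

21.3 h

k = ln2 / t½ = 0.693147 / 13.1 = 0.05291 h⁻¹
t = ln(C₀ / C) / k = ln(12.50 / 4.04) / 0.05291
  = ln(3.094) / 0.05291 = 1.129 / 0.05291 = 21.34 h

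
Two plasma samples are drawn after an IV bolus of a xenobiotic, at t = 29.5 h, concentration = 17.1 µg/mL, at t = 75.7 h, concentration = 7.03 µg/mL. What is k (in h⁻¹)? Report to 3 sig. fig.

0.0192 h⁻¹

k = ln(C₁/C₂) / (t₂ − t₁) = ln(17.1/7.03) / (75.7 − 29.5)
  = 0.8889 / 46.20 = 0.01924 h⁻¹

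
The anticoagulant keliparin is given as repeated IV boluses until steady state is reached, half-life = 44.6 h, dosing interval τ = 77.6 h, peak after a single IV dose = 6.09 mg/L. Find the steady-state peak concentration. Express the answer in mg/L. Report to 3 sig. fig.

8.69 mg/L

k = ln2 / t½ = 0.693147 / 44.6 = 0.01554 h⁻¹
e^(−kτ) = e^(−0.01554 × 77.6) = 0.2994
Accumulation ratio R = 1 / (1 − e^(−kτ)) = 1 / (1 − 0.2994) = 1.427
Steady-state peak = C₀ × R = 6.09 × 1.427 = 8.690 mg/L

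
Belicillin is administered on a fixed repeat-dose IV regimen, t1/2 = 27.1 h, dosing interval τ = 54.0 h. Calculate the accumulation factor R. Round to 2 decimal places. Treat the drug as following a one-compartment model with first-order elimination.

k = ln2 / t½ = 0.693147 / 27.1 = 0.02558 h⁻¹
e^(−kτ) = e^(−0.02558 × 54.0) = 0.2512
Accumulation ratio R = 1 / (1 − e^(−kτ)) = 1 / (1 − 0.2512) = 1.335

1.34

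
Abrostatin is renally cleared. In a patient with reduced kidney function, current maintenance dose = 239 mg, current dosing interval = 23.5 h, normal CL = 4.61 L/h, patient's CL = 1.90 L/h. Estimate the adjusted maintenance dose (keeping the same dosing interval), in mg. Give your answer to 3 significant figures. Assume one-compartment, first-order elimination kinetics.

98.5 mg

To keep the same average steady-state level, dosing rate must scale with clearance.
CL ratio = 1.90 / 4.61 = 0.4121
New dose (same interval) = 239 × 0.4121 = 98.49 mg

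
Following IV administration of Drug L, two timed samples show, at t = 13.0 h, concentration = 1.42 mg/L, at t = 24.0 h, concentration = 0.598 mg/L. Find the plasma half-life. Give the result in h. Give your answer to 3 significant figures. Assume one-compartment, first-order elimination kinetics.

k = ln(C₁/C₂) / (t₂ − t₁) = ln(1.42/0.598) / (24.0 − 13.0)
  = 0.8648 / 11.00 = 0.07862 h⁻¹
t½ = ln2 / k = 0.693147 / 0.07862 = 8.816 h

8.82 h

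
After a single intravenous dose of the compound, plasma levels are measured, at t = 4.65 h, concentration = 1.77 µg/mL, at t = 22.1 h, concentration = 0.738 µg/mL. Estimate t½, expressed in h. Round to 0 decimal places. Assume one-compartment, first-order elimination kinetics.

k = ln(C₁/C₂) / (t₂ − t₁) = ln(1.77/0.738) / (22.1 − 4.65)
  = 0.8748 / 17.45 = 0.05013 h⁻¹
t½ = ln2 / k = 0.693147 / 0.05013 = 13.83 h

14 h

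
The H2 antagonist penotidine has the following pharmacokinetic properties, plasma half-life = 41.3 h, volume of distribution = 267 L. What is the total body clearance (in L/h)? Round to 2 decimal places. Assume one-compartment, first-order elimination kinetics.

k = ln2 / t½ = 0.693147 / 41.3 = 0.01678 h⁻¹
CL = k × Vd = 0.01678 × 267 = 4.480 L/h

4.48 L/h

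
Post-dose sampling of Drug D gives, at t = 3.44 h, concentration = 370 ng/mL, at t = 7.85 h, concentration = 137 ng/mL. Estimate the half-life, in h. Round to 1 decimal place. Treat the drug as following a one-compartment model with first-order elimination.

3.1 h

k = ln(C₁/C₂) / (t₂ − t₁) = ln(370/137) / (7.85 − 3.44)
  = 0.9935 / 4.410 = 0.2253 h⁻¹
t½ = ln2 / k = 0.693147 / 0.2253 = 3.077 h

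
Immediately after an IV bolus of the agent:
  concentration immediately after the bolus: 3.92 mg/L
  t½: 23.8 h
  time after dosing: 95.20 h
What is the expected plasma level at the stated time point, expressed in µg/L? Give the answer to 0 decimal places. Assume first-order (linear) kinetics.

k = ln2 / t½ = 0.693147 / 23.8 = 0.02912 h⁻¹
t / t½ = 95.20 / 23.8 = 4 half-lives
C = C₀ × (1/2)^4 = 3.920 × 0.06250 = 0.2450 mg/L
Convert: 0.2450 mg/L × 1000 = 245.0 µg/L

245 µg/L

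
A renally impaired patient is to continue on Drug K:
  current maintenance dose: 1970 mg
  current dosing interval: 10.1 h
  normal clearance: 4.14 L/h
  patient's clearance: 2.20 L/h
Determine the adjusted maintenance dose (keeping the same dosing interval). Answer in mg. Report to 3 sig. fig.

To keep the same average steady-state level, dosing rate must scale with clearance.
CL ratio = 2.20 / 4.14 = 0.5314
New dose (same interval) = 1970 × 0.5314 = 1047 mg

1050 mg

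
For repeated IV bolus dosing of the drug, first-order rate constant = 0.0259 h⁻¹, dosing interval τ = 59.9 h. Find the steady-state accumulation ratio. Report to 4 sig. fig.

1.269

e^(−kτ) = e^(−0.02590 × 59.9) = 0.2119
Accumulation ratio R = 1 / (1 − e^(−kτ)) = 1 / (1 − 0.2119) = 1.269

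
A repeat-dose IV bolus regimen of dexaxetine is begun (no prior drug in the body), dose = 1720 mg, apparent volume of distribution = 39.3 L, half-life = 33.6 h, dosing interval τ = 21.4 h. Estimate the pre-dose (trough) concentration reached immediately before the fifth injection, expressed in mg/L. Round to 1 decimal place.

C₀ per dose = Dose / Vd = 1720 / 39.3 = 43.77 mg/L
k = ln2 / t½ = 0.693147 / 33.6 = 0.02063 h⁻¹
Fraction remaining after one interval: r = e^(−kτ) = e^(−0.02063 × 21.4) = 0.6431
Before dose 5, 4 doses have been given (aged 1τ, 2τ, 3τ, 4τ).
C_trough = C₀ × (r + r² + … + r^4) = C₀ × r(1−r^4)/(1−r)
        = 43.77 × 0.6431 × (1 − 0.1710) / (1 − 0.6431) = 65.38 mg/L

65.4 mg/L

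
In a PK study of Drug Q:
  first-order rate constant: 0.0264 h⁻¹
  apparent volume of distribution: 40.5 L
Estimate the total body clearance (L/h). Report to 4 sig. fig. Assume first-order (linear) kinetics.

1.069 L/h

CL = k × Vd = 0.0264 × 40.5 = 1.069 L/h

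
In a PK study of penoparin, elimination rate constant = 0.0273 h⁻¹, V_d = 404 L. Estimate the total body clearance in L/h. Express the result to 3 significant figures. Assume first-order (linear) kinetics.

CL = k × Vd = 0.0273 × 404 = 11.03 L/h

11.0 L/h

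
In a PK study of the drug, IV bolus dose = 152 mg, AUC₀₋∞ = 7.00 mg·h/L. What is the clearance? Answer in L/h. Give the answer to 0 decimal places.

22 L/h

CL = Dose / AUC = 152 / 7.00 = 21.71 L/h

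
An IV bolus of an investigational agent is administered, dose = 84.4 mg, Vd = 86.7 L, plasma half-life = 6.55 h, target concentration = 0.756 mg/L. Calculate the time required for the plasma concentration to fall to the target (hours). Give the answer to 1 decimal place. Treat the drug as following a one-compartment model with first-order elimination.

2.4 h

C₀ = Dose / Vd = 84.40 / 86.7 = 0.9735 mg/L
k = ln2 / t½ = 0.693147 / 6.55 = 0.1058 h⁻¹
t = ln(C₀ / C) / k = ln(0.9735 / 0.756) / 0.1058
  = ln(1.288) / 0.1058 = 0.2531 / 0.1058 = 2.392 h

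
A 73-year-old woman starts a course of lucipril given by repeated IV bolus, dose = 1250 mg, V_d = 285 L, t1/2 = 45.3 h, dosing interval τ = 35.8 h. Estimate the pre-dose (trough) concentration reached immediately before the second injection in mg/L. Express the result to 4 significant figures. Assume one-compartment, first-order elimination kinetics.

2.536 mg/L

C₀ per dose = Dose / Vd = 1250 / 285 = 4.386 mg/L
k = ln2 / t½ = 0.693147 / 45.3 = 0.01530 h⁻¹
Fraction remaining after one interval: r = e^(−kτ) = e^(−0.01530 × 35.8) = 0.5783
Before dose 2, 1 dose has been given (aged 1τ).
C_trough = C₀ × r = 4.386 × 0.5783 = 2.536 mg/L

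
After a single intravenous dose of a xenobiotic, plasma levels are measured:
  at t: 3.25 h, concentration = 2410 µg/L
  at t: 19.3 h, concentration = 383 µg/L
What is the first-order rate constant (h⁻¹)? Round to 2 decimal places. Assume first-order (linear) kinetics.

k = ln(C₁/C₂) / (t₂ − t₁) = ln(2410/383) / (19.3 − 3.25)
  = 1.839 / 16.05 = 0.1146 h⁻¹

0.11 h⁻¹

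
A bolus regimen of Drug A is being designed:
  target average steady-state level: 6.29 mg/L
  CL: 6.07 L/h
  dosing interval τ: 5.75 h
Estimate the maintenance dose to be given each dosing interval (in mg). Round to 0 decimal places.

At steady state, Dose/τ = Css × CL.
Dose = Css × CL × τ = 6.29 × 6.070 × 5.75 = 219.5 mg

220 mg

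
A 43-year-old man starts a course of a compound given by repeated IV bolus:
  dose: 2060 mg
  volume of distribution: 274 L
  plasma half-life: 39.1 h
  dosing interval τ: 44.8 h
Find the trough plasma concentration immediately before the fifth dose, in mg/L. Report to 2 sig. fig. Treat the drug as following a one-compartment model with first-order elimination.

5.9 mg/L

C₀ per dose = Dose / Vd = 2060 / 274 = 7.518 mg/L
k = ln2 / t½ = 0.693147 / 39.1 = 0.01773 h⁻¹
Fraction remaining after one interval: r = e^(−kτ) = e^(−0.01773 × 44.8) = 0.4519
Before dose 5, 4 doses have been given (aged 1τ, 2τ, 3τ, 4τ).
C_trough = C₀ × (r + r² + … + r^4) = C₀ × r(1−r^4)/(1−r)
        = 7.518 × 0.4519 × (1 − 0.04170) / (1 − 0.4519) = 5.940 mg/L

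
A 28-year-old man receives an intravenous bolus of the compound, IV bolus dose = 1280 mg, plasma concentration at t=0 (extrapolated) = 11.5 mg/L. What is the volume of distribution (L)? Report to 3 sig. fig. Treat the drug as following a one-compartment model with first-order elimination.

111 L

Vd = Dose / C₀ = 1280 / 11.5 = 111.3 L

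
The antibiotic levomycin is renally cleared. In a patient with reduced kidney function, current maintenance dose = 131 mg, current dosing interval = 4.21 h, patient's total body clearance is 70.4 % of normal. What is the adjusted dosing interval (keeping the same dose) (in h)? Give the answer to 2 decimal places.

To keep the same average steady-state level, dosing rate must scale with clearance.
CL ratio = 70.4 / 100 = 0.7040
New interval (same dose) = 4.21 / 0.7040 = 5.980 h

5.98 h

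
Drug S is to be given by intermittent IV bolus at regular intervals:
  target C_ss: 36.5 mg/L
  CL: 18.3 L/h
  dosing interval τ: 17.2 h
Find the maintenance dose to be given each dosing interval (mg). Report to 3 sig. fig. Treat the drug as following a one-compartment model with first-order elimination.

At steady state, Dose/τ = Css × CL.
Dose = Css × CL × τ = 36.5 × 18.30 × 17.2 = 11490 mg

11500 mg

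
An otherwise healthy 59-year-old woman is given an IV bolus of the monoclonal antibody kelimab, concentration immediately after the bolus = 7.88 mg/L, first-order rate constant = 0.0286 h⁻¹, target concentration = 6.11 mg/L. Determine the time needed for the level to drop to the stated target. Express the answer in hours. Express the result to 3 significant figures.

t = ln(C₀ / C) / k = ln(7.880 / 6.11) / 0.02860
  = ln(1.290) / 0.02860 = 0.2546 / 0.02860 = 8.902 h

8.90 h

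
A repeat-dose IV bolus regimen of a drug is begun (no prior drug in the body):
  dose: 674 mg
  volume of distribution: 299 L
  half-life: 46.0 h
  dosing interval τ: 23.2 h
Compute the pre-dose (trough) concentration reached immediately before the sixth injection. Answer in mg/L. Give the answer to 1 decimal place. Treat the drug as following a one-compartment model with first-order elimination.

4.4 mg/L

C₀ per dose = Dose / Vd = 674 / 299 = 2.254 mg/L
k = ln2 / t½ = 0.693147 / 46.0 = 0.01507 h⁻¹
Fraction remaining after one interval: r = e^(−kτ) = e^(−0.01507 × 23.2) = 0.7050
Before dose 6, 5 doses have been given (aged 1τ, 2τ, 3τ, 4τ, 5τ).
C_trough = C₀ × (r + r² + … + r^5) = C₀ × r(1−r^5)/(1−r)
        = 2.254 × 0.7050 × (1 − 0.1742) / (1 − 0.7050) = 4.448 mg/L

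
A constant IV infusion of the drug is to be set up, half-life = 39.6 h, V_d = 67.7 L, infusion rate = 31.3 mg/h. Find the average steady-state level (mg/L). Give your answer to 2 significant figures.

k = ln2 / t½ = 0.693147 / 39.6 = 0.01750 h⁻¹
CL = k × Vd = 0.01750 × 67.7 = 1.185 L/h
At steady state Css = R₀ / CL = 31.3 / 1.185 = 26.41 mg/L

26 mg/L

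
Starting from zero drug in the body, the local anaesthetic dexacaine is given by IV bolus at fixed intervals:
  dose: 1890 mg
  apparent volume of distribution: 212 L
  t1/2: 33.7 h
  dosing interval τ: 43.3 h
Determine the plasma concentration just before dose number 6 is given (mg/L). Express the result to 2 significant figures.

6.1 mg/L

C₀ per dose = Dose / Vd = 1890 / 212 = 8.915 mg/L
k = ln2 / t½ = 0.693147 / 33.7 = 0.02057 h⁻¹
Fraction remaining after one interval: r = e^(−kτ) = e^(−0.02057 × 43.3) = 0.4104
Before dose 6, 5 doses have been given (aged 1τ, 2τ, 3τ, 4τ, 5τ).
C_trough = C₀ × (r + r² + … + r^5) = C₀ × r(1−r^5)/(1−r)
        = 8.915 × 0.4104 × (1 − 0.01164) / (1 − 0.4104) = 6.133 mg/L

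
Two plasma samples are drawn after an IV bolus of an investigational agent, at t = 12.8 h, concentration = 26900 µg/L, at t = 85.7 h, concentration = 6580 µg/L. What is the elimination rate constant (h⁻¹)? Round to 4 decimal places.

0.0193 h⁻¹

k = ln(C₁/C₂) / (t₂ − t₁) = ln(26900/6580) / (85.7 − 12.8)
  = 1.408 / 72.90 = 0.01931 h⁻¹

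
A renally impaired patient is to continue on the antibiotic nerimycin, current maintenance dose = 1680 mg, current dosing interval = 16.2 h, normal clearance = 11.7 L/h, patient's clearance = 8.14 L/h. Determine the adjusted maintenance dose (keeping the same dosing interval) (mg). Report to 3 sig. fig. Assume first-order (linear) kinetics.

To keep the same average steady-state level, dosing rate must scale with clearance.
CL ratio = 8.14 / 11.7 = 0.6957
New dose (same interval) = 1680 × 0.6957 = 1169 mg

1170 mg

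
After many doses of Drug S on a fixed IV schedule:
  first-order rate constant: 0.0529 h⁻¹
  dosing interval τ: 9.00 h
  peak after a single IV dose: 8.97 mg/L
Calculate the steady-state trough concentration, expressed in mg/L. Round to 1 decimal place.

14.7 mg/L

e^(−kτ) = e^(−0.05290 × 9.00) = 0.6212
Accumulation ratio R = 1 / (1 − e^(−kτ)) = 1 / (1 − 0.6212) = 2.640
Steady-state trough = C₀ × R × e^(−kτ) = 8.97 × 2.640 × 0.6212 = 14.71 mg/L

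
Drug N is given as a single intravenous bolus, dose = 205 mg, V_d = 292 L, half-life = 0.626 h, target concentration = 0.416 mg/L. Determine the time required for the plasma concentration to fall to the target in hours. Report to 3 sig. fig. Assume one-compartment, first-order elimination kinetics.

0.473 h

C₀ = Dose / Vd = 205.0 / 292 = 0.7021 mg/L
k = ln2 / t½ = 0.693147 / 0.626 = 1.107 h⁻¹
t = ln(C₀ / C) / k = ln(0.7021 / 0.416) / 1.107
  = ln(1.688) / 1.107 = 0.5235 / 1.107 = 0.4729 h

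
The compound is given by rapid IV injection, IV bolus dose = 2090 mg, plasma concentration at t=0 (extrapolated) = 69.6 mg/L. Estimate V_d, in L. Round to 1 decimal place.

30.0 L

Vd = Dose / C₀ = 2090 / 69.6 = 30.03 L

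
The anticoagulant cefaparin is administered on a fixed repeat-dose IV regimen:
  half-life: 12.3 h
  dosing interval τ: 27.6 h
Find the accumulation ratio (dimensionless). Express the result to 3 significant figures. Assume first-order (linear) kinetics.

1.27

k = ln2 / t½ = 0.693147 / 12.3 = 0.05635 h⁻¹
e^(−kτ) = e^(−0.05635 × 27.6) = 0.2111
Accumulation ratio R = 1 / (1 − e^(−kτ)) = 1 / (1 − 0.2111) = 1.268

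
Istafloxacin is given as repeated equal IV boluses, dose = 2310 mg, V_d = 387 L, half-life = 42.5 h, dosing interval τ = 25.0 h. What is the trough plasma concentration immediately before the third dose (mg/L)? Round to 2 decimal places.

C₀ per dose = Dose / Vd = 2310 / 387 = 5.969 mg/L
k = ln2 / t½ = 0.693147 / 42.5 = 0.01631 h⁻¹
Fraction remaining after one interval: r = e^(−kτ) = e^(−0.01631 × 25.0) = 0.6651
Before dose 3, 2 doses have been given (aged 1τ, 2τ).
C_trough = C₀ × (r + r²) = 5.969 × (0.6651 + 0.4424) = 6.611 mg/L

6.61 mg/L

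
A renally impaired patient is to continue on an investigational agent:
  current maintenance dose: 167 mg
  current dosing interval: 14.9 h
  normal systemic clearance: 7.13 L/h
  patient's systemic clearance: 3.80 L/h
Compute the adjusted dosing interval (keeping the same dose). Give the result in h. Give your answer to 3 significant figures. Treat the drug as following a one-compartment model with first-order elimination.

28.0 h

To keep the same average steady-state level, dosing rate must scale with clearance.
CL ratio = 3.80 / 7.13 = 0.5330
New interval (same dose) = 14.9 / 0.5330 = 27.95 h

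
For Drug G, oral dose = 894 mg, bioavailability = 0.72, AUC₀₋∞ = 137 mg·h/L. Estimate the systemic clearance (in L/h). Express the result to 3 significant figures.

CL = F·Dose / AUC = 0.72 × 894 / 137 = 4.698 L/h

4.70 L/h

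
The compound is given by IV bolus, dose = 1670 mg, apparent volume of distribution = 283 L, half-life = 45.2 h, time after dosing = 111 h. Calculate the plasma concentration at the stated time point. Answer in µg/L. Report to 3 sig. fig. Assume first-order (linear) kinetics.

C₀ = Dose / Vd = 1670 / 283 = 5.901 mg/L
k = ln2 / t½ = 0.693147 / 45.2 = 0.01534 h⁻¹
C = C₀ · e^(−k·t) = 5.901 × e^(−0.01534 × 111)
  = 5.901 × 0.1822 = 1.075 mg/L
Convert: 1.075 mg/L × 1000 = 1075 µg/L

1080 µg/L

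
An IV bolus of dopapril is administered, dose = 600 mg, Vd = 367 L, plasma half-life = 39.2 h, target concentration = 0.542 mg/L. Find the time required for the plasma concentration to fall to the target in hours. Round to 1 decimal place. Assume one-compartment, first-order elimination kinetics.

62.4 h

C₀ = Dose / Vd = 600.0 / 367 = 1.635 mg/L
k = ln2 / t½ = 0.693147 / 39.2 = 0.01768 h⁻¹
t = ln(C₀ / C) / k = ln(1.635 / 0.542) / 0.01768
  = ln(3.017) / 0.01768 = 1.104 / 0.01768 = 62.44 h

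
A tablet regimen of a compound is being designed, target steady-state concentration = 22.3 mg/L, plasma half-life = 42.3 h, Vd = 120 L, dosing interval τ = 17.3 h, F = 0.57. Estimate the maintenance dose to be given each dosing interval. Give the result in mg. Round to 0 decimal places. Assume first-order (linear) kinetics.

k = ln2 / t½ = 0.693147 / 42.3 = 0.01639 h⁻¹
CL = k × Vd = 0.01639 × 120 = 1.967 L/h
At steady state, F × (Dose/τ) = Css × CL.
Dose = Css × CL × τ / F = 22.3 × 1.967 × 17.3 / 0.57 = 1331 mg

1331 mg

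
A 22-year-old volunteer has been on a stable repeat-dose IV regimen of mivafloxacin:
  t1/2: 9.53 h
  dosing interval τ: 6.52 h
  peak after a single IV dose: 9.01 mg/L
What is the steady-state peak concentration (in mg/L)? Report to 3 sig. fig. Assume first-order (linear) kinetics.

k = ln2 / t½ = 0.693147 / 9.53 = 0.07273 h⁻¹
e^(−kτ) = e^(−0.07273 × 6.52) = 0.6224
Accumulation ratio R = 1 / (1 − e^(−kτ)) = 1 / (1 − 0.6224) = 2.648
Steady-state peak = C₀ × R = 9.01 × 2.648 = 23.86 mg/L

23.9 mg/L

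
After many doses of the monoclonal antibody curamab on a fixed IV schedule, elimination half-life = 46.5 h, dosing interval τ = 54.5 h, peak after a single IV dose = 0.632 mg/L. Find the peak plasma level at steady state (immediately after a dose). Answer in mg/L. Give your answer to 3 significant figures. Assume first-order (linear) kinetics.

k = ln2 / t½ = 0.693147 / 46.5 = 0.01491 h⁻¹
e^(−kτ) = e^(−0.01491 × 54.5) = 0.4437
Accumulation ratio R = 1 / (1 − e^(−kτ)) = 1 / (1 − 0.4437) = 1.798
Steady-state peak = C₀ × R = 0.632 × 1.798 = 1.136 mg/L

1.14 mg/L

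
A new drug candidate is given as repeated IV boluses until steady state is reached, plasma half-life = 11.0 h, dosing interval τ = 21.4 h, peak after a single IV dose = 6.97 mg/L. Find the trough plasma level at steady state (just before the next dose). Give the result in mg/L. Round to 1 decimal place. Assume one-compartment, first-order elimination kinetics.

k = ln2 / t½ = 0.693147 / 11.0 = 0.06301 h⁻¹
e^(−kτ) = e^(−0.06301 × 21.4) = 0.2597
Accumulation ratio R = 1 / (1 − e^(−kτ)) = 1 / (1 − 0.2597) = 1.351
Steady-state trough = C₀ × R × e^(−kτ) = 6.97 × 1.351 × 0.2597 = 2.445 mg/L

2.4 mg/L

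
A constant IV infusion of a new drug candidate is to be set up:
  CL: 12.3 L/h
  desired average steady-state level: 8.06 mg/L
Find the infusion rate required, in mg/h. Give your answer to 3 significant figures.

At steady state, infusion rate R₀ = Css × CL = 8.06 × 12.30 = 99.14 mg/h

99.1 mg/h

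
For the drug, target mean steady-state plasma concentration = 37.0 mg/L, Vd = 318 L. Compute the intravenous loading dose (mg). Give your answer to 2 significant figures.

LD = Css × Vd = 37.0 × 318 = 11770 mg

12000 mg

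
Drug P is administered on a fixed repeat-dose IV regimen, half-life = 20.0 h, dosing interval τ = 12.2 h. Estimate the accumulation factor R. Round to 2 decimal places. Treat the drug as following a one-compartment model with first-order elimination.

2.90

k = ln2 / t½ = 0.693147 / 20.0 = 0.03466 h⁻¹
e^(−kτ) = e^(−0.03466 × 12.2) = 0.6552
Accumulation ratio R = 1 / (1 − e^(−kτ)) = 1 / (1 − 0.6552) = 2.900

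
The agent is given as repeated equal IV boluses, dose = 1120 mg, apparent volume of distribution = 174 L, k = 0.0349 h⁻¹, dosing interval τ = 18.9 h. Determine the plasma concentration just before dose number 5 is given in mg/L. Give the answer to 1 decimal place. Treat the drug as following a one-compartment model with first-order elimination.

C₀ per dose = Dose / Vd = 1120 / 174 = 6.437 mg/L
Fraction remaining after one interval: r = e^(−kτ) = e^(−0.03490 × 18.9) = 0.5171
Before dose 5, 4 doses have been given (aged 1τ, 2τ, 3τ, 4τ).
C_trough = C₀ × (r + r² + … + r^4) = C₀ × r(1−r^4)/(1−r)
        = 6.437 × 0.5171 × (1 − 0.07150) / (1 − 0.5171) = 6.400 mg/L

6.4 mg/L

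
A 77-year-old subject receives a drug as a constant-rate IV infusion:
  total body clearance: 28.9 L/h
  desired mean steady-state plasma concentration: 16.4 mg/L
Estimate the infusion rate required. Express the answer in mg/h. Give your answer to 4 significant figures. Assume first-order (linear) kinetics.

At steady state, infusion rate R₀ = Css × CL = 16.4 × 28.90 = 474.0 mg/h

474.0 mg/h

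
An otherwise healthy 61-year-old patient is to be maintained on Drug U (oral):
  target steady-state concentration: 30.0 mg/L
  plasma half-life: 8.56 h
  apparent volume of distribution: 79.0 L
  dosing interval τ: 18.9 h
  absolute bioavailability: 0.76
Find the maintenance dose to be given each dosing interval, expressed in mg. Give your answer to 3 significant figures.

4770 mg

k = ln2 / t½ = 0.693147 / 8.56 = 0.08098 h⁻¹
CL = k × Vd = 0.08098 × 79.0 = 6.397 L/h
At steady state, F × (Dose/τ) = Css × CL.
Dose = Css × CL × τ / F = 30.0 × 6.397 × 18.9 / 0.76 = 4772 mg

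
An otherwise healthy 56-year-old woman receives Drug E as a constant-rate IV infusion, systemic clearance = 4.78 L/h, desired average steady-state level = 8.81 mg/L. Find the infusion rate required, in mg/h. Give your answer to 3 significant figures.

At steady state, infusion rate R₀ = Css × CL = 8.81 × 4.780 = 42.11 mg/h

42.1 mg/h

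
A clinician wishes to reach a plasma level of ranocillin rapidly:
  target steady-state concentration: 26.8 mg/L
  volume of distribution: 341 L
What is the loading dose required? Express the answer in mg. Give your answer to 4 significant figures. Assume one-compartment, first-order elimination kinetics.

LD = Css × Vd = 26.8 × 341 = 9139 mg

9139 mg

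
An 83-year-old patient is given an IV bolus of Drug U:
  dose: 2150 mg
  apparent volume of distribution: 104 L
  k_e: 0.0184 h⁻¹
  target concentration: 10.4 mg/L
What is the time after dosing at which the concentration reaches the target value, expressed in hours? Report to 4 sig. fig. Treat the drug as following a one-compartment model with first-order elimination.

C₀ = Dose / Vd = 2150 / 104 = 20.67 mg/L
t = ln(C₀ / C) / k = ln(20.67 / 10.4) / 0.01840
  = ln(1.988) / 0.01840 = 0.6871 / 0.01840 = 37.34 h

37.34 h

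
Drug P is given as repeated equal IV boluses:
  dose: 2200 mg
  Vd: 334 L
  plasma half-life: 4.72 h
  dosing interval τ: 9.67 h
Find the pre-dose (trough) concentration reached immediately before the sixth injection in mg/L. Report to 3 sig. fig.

2.10 mg/L

C₀ per dose = Dose / Vd = 2200 / 334 = 6.587 mg/L
k = ln2 / t½ = 0.693147 / 4.72 = 0.1469 h⁻¹
Fraction remaining after one interval: r = e^(−kτ) = e^(−0.1469 × 9.67) = 0.2416
Before dose 6, 5 doses have been given (aged 1τ, 2τ, 3τ, 4τ, 5τ).
C_trough = C₀ × (r + r² + … + r^5) = C₀ × r(1−r^5)/(1−r)
        = 6.587 × 0.2416 × (1 − 0.0008232) / (1 − 0.2416) = 2.097 mg/L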